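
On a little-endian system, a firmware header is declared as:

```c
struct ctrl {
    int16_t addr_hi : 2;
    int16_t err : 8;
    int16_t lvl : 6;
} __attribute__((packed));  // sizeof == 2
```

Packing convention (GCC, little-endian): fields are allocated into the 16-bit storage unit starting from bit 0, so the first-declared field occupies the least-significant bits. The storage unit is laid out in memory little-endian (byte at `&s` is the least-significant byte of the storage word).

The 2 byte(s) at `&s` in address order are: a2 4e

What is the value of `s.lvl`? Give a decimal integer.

19

[0]=0xa2 [1]=0x4e (little-endian) → word 0x4ea2
addr_hi:2 @ bit 0 → (0x4ea2>>0)&0x3 = 0x2
err:8 @ bit 2 → (0x4ea2>>2)&0xff = 0xa8
lvl:6 @ bit 10 → (0x4ea2>>10)&0x3f = 0x13  ←
lvl signed 6b, MSB=0: value = 19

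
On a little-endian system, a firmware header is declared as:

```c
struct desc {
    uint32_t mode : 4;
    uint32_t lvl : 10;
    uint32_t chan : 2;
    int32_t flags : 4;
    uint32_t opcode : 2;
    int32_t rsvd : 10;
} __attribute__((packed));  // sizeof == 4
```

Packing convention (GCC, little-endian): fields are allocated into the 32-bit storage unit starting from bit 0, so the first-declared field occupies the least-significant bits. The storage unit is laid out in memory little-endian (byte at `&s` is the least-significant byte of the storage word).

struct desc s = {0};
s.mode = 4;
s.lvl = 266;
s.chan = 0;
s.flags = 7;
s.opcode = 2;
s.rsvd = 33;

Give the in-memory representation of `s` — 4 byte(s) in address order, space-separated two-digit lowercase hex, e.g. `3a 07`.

a4 10 67 08

mode (4b) val=4 bits=0x4 at bit 0: 0x00000004
lvl (10b) val=266 bits=0x10a at bit 4: 0x000010a4
chan (2b) val=0 bits=0x0 at bit 14: 0x000010a4
flags (4b) val=7 bits=0x7 at bit 16: 0x000710a4
opcode (2b) val=2 bits=0x2 at bit 20: 0x002710a4
rsvd (10b) val=33 bits=0x21 at bit 22: 0x086710a4
word = 0x086710a4 → little-endian bytes:
  [0]=0xa4  [1]=0x10  [2]=0x67  [3]=0x08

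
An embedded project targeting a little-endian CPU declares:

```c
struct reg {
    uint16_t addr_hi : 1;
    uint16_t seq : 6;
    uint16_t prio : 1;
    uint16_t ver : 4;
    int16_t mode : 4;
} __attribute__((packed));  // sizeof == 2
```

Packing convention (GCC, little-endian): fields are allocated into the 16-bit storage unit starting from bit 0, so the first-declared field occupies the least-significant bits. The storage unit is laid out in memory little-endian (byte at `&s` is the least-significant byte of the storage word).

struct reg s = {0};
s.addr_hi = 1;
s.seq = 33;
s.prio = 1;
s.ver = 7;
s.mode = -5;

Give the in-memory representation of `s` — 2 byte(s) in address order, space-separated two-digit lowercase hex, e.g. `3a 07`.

[0+:1] addr_hi=1 & 0x1 = 0x1; word=0x0001
[1+:6] seq=33 & 0x3f = 0x21; word=0x0043
[7+:1] prio=1 & 0x1 = 0x1; word=0x00c3
[8+:4] ver=7 & 0xf = 0x7; word=0x07c3
[12+:4] mode=-5 & 0xf = 0xb; word=0xb7c3
word = 0xb7c3 → little-endian bytes:
  [0]=0xc3  [1]=0xb7

c3 b7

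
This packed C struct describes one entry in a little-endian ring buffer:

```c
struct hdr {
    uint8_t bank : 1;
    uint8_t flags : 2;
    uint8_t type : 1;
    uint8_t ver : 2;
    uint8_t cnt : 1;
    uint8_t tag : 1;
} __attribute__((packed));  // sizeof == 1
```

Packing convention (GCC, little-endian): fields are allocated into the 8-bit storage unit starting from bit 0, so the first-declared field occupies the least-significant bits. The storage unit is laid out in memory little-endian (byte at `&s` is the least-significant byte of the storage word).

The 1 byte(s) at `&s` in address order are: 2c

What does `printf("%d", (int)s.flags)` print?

2

[0]=0x2c (little-endian) → word 0x2c
bank:1 @ bit 0 → (0x2c>>0)&0x1 = 0x0
flags:2 @ bit 1 → (0x2c>>1)&0x3 = 0x2  ←
type:1 @ bit 3 → (0x2c>>3)&0x1 = 0x1
ver:2 @ bit 4 → (0x2c>>4)&0x3 = 0x2
cnt:1 @ bit 6 → (0x2c>>6)&0x1 = 0x0
tag:1 @ bit 7 → (0x2c>>7)&0x1 = 0x0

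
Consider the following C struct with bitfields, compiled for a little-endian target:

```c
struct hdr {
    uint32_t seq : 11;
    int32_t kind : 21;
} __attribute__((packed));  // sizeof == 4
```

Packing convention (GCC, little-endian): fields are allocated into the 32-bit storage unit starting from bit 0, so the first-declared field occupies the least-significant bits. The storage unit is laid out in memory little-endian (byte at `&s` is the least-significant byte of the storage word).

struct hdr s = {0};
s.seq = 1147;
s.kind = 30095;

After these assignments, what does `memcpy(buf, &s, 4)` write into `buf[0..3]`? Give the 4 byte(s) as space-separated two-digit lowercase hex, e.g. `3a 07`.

7b 7c ac 03

[0+:11] seq=1147 & 0x7ff = 0x47b; word=0x0000047b
[11+:21] kind=30095 & 0x1fffff = 0x758f; word=0x03ac7c7b
word = 0x03ac7c7b → little-endian bytes:
  [0]=0x7b  [1]=0x7c  [2]=0xac  [3]=0x03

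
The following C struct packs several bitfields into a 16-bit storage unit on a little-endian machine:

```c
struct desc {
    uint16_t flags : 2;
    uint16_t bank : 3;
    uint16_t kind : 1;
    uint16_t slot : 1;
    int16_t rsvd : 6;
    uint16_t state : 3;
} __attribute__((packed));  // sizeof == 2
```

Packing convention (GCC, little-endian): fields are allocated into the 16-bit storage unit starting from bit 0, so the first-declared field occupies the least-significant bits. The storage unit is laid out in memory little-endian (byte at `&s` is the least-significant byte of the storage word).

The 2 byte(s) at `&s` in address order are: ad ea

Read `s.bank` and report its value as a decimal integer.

3

[0]=0xad [1]=0xea (little-endian) → word 0xeaad
flags:2 @ bit 0 → (0xeaad>>0)&0x3 = 0x1
bank:3 @ bit 2 → (0xeaad>>2)&0x7 = 0x3  ←
kind:1 @ bit 5 → (0xeaad>>5)&0x1 = 0x1
slot:1 @ bit 6 → (0xeaad>>6)&0x1 = 0x0
rsvd:6 @ bit 7 → (0xeaad>>7)&0x3f = 0x15
state:3 @ bit 13 → (0xeaad>>13)&0x7 = 0x7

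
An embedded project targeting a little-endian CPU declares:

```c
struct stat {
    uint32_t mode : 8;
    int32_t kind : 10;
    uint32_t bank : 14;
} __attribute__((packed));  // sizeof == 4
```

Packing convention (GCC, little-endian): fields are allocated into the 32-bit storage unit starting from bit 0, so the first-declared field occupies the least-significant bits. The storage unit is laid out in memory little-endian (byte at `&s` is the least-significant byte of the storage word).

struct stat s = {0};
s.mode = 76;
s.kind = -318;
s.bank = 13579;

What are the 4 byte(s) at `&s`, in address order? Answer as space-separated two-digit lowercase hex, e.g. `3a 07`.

mode:8 = 76 → 0x4c << 0 → word 0x0000004c
kind:10 = -318 → 0x2c2 << 8 → word 0x0002c24c
bank:14 = 13579 → 0x350b << 18 → word 0xd42ec24c
word = 0xd42ec24c → little-endian bytes:
  [0]=0x4c  [1]=0xc2  [2]=0x2e  [3]=0xd4

4c c2 2e d4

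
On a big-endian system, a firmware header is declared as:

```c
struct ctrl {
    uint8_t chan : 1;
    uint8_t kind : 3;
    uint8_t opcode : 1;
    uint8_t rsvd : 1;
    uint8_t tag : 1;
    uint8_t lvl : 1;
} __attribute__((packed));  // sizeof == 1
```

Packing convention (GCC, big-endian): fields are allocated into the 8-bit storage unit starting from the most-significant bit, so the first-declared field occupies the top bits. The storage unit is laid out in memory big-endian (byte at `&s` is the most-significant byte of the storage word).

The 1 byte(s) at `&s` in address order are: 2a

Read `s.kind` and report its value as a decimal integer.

[0]=0x2a (big-endian) → word 0x2a
chan [7+:1] = (word>>7) & 0x1 = 0
kind [4+:3] = (word>>4) & 0x7 = 2  ←
opcode [3+:1] = (word>>3) & 0x1 = 1
rsvd [2+:1] = (word>>2) & 0x1 = 0
tag [1+:1] = (word>>1) & 0x1 = 1
lvl [0+:1] = (word>>0) & 0x1 = 0

2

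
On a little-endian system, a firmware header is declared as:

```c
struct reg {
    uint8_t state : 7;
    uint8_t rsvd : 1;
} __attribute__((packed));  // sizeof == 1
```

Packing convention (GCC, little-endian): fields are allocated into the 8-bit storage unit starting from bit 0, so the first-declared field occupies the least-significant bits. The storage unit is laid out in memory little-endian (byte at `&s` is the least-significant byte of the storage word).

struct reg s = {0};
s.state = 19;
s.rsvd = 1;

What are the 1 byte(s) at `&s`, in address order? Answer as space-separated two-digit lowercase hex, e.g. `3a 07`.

93

state (7b) val=19 bits=0x13 at bit 0: 0x13
rsvd (1b) val=1 bits=0x1 at bit 7: 0x93
word = 0x93 → little-endian bytes:
  [0]=0x93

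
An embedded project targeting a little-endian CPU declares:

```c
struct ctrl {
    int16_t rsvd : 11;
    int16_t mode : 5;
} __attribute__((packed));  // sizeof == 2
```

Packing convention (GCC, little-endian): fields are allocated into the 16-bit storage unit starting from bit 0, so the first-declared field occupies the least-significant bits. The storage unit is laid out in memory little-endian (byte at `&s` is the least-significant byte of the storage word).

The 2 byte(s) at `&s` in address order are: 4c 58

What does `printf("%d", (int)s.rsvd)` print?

76

[0]=0x4c [1]=0x58 (little-endian) → word 0x584c
rsvd [0+:11] = (word>>0) & 0x7ff = 76  ←
mode [11+:5] = (word>>11) & 0x1f = 11
rsvd signed 11b, MSB=0: value = 76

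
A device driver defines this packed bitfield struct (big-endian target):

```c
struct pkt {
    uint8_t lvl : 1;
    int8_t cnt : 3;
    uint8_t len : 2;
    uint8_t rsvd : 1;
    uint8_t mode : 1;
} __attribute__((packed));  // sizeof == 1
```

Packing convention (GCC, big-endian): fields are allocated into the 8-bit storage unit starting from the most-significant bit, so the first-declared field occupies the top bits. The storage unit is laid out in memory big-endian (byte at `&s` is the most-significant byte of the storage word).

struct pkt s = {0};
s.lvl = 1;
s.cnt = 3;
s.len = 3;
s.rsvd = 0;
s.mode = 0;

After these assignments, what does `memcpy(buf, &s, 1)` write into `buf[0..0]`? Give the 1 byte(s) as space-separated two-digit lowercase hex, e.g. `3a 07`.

lvl:1 = 1 → 0x1 << 7 → word 0x80
cnt:3 = 3 → 0x3 << 4 → word 0xb0
len:2 = 3 → 0x3 << 2 → word 0xbc
rsvd:1 = 0 → 0x0 << 1 → word 0xbc
mode:1 = 0 → 0x0 << 0 → word 0xbc
word = 0xbc → big-endian bytes:
  [0]=0xbc

bc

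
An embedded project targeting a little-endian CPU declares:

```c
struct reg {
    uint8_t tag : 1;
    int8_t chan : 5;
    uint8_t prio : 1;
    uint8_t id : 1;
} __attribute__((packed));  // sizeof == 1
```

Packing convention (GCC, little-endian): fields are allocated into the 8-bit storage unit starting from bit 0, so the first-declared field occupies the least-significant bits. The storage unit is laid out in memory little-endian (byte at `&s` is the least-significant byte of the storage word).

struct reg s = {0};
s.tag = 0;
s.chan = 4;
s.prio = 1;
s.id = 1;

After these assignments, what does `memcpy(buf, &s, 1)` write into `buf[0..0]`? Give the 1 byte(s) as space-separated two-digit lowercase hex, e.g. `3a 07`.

c8

tag:1 = 0 → 0x0 << 0 → word 0x00
chan:5 = 4 → 0x4 << 1 → word 0x08
prio:1 = 1 → 0x1 << 6 → word 0x48
id:1 = 1 → 0x1 << 7 → word 0xc8
word = 0xc8 → little-endian bytes:
  [0]=0xc8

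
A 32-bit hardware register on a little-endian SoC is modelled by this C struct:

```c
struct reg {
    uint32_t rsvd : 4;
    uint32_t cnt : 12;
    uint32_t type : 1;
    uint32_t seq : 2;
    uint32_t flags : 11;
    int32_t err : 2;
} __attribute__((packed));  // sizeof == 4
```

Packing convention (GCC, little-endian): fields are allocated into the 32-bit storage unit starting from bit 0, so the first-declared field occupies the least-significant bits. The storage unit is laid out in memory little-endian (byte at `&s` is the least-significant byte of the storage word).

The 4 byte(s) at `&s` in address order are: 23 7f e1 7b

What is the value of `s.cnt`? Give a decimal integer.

[0]=0x23 [1]=0x7f [2]=0xe1 [3]=0x7b (little-endian) → word 0x7be17f23
rsvd [0+:4] = (word>>0) & 0xf = 3
cnt [4+:12] = (word>>4) & 0xfff = 2034  ←
type [16+:1] = (word>>16) & 0x1 = 1
seq [17+:2] = (word>>17) & 0x3 = 0
flags [19+:11] = (word>>19) & 0x7ff = 1916
err [30+:2] = (word>>30) & 0x3 = 1

2034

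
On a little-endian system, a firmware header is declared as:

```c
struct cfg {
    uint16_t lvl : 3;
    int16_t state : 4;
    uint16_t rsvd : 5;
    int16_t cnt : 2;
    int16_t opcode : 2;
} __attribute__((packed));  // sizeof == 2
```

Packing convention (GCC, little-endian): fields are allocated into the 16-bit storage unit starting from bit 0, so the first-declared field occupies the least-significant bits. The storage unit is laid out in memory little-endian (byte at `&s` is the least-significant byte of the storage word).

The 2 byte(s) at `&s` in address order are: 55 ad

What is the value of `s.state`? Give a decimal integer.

[0]=0x55 [1]=0xad (little-endian) → word 0xad55
lvl [0+:3] = (word>>0) & 0x7 = 5
state [3+:4] = (word>>3) & 0xf = 10  ←
rsvd [7+:5] = (word>>7) & 0x1f = 26
cnt [12+:2] = (word>>12) & 0x3 = 2
opcode [14+:2] = (word>>14) & 0x3 = 2
state signed 4b, MSB=1: 10 - 16 = -6

-6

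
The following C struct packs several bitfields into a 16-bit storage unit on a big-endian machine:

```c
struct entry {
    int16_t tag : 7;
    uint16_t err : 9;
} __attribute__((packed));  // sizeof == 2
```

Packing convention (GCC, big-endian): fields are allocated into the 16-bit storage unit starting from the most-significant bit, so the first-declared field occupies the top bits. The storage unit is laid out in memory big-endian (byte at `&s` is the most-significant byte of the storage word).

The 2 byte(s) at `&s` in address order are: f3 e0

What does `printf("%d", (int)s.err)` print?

480

[0]=0xf3 [1]=0xe0 (big-endian) → word 0xf3e0
tag [9+:7] = (word>>9) & 0x7f = 121
err [0+:9] = (word>>0) & 0x1ff = 480  ←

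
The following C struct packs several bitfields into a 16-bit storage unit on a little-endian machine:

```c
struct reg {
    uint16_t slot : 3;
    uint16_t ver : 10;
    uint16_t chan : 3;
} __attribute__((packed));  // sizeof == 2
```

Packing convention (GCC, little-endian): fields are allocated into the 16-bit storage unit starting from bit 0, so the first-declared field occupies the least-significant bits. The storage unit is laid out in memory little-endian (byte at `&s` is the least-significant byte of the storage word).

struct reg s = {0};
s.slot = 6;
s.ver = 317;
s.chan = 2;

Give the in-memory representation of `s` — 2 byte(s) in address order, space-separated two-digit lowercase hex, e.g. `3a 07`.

ee 49

[0+:3] slot=6 & 0x7 = 0x6; word=0x0006
[3+:10] ver=317 & 0x3ff = 0x13d; word=0x09ee
[13+:3] chan=2 & 0x7 = 0x2; word=0x49ee
word = 0x49ee → little-endian bytes:
  [0]=0xee  [1]=0x49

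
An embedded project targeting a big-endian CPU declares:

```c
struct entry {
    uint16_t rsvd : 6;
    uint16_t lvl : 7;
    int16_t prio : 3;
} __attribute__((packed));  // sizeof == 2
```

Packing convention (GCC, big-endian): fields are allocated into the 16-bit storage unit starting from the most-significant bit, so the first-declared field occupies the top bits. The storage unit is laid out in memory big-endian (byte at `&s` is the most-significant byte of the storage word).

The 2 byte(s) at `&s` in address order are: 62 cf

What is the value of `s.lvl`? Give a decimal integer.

[0]=0x62 [1]=0xcf (big-endian) → word 0x62cf
rsvd:6 @ bit 10 → (0x62cf>>10)&0x3f = 0x18
lvl:7 @ bit 3 → (0x62cf>>3)&0x7f = 0x59  ←
prio:3 @ bit 0 → (0x62cf>>0)&0x7 = 0x7

89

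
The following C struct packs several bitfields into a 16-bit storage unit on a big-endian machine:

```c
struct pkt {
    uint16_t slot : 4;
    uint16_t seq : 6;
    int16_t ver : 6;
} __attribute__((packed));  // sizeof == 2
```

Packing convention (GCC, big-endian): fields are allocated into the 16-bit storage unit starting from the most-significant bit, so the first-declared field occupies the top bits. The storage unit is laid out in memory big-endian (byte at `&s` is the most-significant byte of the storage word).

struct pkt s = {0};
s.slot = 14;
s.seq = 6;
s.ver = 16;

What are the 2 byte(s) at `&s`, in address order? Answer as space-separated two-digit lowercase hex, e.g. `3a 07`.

slot:4 = 14 → 0xe << 12 → word 0xe000
seq:6 = 6 → 0x6 << 6 → word 0xe180
ver:6 = 16 → 0x10 << 0 → word 0xe190
word = 0xe190 → big-endian bytes:
  [0]=0xe1  [1]=0x90

e1 90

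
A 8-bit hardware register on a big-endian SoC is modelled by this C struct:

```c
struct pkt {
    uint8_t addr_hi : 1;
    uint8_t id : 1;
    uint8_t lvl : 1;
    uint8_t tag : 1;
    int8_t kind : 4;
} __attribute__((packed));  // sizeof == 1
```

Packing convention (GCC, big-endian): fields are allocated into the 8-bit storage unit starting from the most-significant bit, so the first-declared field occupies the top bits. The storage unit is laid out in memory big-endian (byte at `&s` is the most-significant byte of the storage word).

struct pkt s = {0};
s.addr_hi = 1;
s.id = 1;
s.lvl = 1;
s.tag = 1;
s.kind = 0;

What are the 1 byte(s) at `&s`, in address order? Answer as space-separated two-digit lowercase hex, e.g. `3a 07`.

addr_hi (1b) val=1 bits=0x1 at bit 7: 0x80
id (1b) val=1 bits=0x1 at bit 6: 0xc0
lvl (1b) val=1 bits=0x1 at bit 5: 0xe0
tag (1b) val=1 bits=0x1 at bit 4: 0xf0
kind (4b) val=0 bits=0x0 at bit 0: 0xf0
word = 0xf0 → big-endian bytes:
  [0]=0xf0

f0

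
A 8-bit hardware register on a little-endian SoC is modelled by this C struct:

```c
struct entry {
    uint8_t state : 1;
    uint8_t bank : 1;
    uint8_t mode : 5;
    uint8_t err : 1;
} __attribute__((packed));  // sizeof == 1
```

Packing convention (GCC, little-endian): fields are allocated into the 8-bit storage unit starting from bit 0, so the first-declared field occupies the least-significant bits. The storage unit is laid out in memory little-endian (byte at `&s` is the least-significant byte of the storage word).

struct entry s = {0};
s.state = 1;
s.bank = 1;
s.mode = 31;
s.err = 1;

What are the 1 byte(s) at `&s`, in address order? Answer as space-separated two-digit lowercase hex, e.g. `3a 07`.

state (1b) val=1 bits=0x1 at bit 0: 0x01
bank (1b) val=1 bits=0x1 at bit 1: 0x03
mode (5b) val=31 bits=0x1f at bit 2: 0x7f
err (1b) val=1 bits=0x1 at bit 7: 0xff
word = 0xff → little-endian bytes:
  [0]=0xff

ff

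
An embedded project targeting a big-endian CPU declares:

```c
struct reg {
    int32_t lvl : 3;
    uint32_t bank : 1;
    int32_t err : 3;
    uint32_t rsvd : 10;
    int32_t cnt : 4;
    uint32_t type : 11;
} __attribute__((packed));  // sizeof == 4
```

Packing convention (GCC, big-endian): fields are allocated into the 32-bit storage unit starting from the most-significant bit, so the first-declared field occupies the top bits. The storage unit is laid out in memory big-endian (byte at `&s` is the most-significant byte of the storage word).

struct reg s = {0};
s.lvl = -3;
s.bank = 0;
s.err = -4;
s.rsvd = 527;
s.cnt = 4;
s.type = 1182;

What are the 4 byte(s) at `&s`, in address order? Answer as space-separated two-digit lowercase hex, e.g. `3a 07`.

a9 07 a4 9e

lvl:3 = -3 → 0x5 << 29 → word 0xa0000000
bank:1 = 0 → 0x0 << 28 → word 0xa0000000
err:3 = -4 → 0x4 << 25 → word 0xa8000000
rsvd:10 = 527 → 0x20f << 15 → word 0xa9078000
cnt:4 = 4 → 0x4 << 11 → word 0xa907a000
type:11 = 1182 → 0x49e << 0 → word 0xa907a49e
word = 0xa907a49e → big-endian bytes:
  [0]=0xa9  [1]=0x07  [2]=0xa4  [3]=0x9e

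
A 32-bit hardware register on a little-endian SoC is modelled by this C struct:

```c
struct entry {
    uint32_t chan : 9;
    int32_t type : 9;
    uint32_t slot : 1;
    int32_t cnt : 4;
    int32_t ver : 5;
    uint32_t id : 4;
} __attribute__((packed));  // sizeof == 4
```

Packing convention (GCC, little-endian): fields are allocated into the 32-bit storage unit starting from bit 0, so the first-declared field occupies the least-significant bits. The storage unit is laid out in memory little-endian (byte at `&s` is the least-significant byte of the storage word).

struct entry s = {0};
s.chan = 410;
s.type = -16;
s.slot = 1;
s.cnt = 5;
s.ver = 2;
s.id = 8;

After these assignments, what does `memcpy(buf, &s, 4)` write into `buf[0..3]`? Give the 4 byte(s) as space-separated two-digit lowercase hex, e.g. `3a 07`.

chan:9 = 410 → 0x19a << 0 → word 0x0000019a
type:9 = -16 → 0x1f0 << 9 → word 0x0003e19a
slot:1 = 1 → 0x1 << 18 → word 0x0007e19a
cnt:4 = 5 → 0x5 << 19 → word 0x002fe19a
ver:5 = 2 → 0x2 << 23 → word 0x012fe19a
id:4 = 8 → 0x8 << 28 → word 0x812fe19a
word = 0x812fe19a → little-endian bytes:
  [0]=0x9a  [1]=0xe1  [2]=0x2f  [3]=0x81

9a e1 2f 81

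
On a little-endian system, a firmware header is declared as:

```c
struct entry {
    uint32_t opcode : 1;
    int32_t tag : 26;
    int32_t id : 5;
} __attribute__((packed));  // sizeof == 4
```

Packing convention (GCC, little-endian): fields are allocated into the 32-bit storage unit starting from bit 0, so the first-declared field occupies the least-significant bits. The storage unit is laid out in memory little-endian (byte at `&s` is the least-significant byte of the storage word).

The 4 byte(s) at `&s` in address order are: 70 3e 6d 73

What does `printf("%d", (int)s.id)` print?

14

[0]=0x70 [1]=0x3e [2]=0x6d [3]=0x73 (little-endian) → word 0x736d3e70
opcode:1 @ bit 0 → (0x736d3e70>>0)&0x1 = 0x0
tag:26 @ bit 1 → (0x736d3e70>>1)&0x3ffffff = 0x1b69f38
id:5 @ bit 27 → (0x736d3e70>>27)&0x1f = 0xe  ←
id signed 5b, MSB=0: value = 14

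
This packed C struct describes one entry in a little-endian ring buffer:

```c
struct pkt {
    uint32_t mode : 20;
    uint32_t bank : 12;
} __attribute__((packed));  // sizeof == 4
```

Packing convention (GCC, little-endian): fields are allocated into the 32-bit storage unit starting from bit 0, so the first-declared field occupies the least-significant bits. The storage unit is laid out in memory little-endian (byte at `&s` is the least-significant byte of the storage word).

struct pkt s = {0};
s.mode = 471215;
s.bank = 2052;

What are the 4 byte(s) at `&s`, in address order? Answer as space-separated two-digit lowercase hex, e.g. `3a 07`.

af 30 47 80

[0+:20] mode=471215 & 0xfffff = 0x730af; word=0x000730af
[20+:12] bank=2052 & 0xfff = 0x804; word=0x804730af
word = 0x804730af → little-endian bytes:
  [0]=0xaf  [1]=0x30  [2]=0x47  [3]=0x80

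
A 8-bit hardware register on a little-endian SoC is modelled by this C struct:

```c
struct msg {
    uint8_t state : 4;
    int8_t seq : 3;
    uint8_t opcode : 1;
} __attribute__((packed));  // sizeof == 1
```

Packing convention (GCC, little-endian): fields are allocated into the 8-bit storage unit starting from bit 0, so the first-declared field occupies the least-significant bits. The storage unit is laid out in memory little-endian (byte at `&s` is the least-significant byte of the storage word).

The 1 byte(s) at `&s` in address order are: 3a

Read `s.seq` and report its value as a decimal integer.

3

[0]=0x3a (little-endian) → word 0x3a
state [0+:4] = (word>>0) & 0xf = 10
seq [4+:3] = (word>>4) & 0x7 = 3  ←
opcode [7+:1] = (word>>7) & 0x1 = 0
seq signed 3b, MSB=0: value = 3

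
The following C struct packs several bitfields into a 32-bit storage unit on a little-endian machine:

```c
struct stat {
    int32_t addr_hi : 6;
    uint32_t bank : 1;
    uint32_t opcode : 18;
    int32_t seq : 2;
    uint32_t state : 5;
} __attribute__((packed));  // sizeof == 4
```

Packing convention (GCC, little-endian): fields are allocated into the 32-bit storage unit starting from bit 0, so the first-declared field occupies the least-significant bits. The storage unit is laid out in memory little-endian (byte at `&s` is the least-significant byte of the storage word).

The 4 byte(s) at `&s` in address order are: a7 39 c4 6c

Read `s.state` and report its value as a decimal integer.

13

[0]=0xa7 [1]=0x39 [2]=0xc4 [3]=0x6c (little-endian) → word 0x6cc439a7
addr_hi:6 @ bit 0 → (0x6cc439a7>>0)&0x3f = 0x27
bank:1 @ bit 6 → (0x6cc439a7>>6)&0x1 = 0x0
opcode:18 @ bit 7 → (0x6cc439a7>>7)&0x3ffff = 0x18873
seq:2 @ bit 25 → (0x6cc439a7>>25)&0x3 = 0x2
state:5 @ bit 27 → (0x6cc439a7>>27)&0x1f = 0xd  ←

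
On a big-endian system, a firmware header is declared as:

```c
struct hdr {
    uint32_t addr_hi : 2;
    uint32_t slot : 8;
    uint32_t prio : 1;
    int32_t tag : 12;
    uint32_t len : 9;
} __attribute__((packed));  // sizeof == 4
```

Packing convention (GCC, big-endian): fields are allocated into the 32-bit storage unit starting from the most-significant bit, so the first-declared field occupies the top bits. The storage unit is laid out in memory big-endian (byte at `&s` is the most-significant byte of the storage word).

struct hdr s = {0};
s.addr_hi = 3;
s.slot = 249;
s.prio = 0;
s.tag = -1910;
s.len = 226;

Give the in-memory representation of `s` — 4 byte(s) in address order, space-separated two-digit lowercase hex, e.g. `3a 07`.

fe 51 14 e2

addr_hi (2b) val=3 bits=0x3 at bit 30: 0xc0000000
slot (8b) val=249 bits=0xf9 at bit 22: 0xfe400000
prio (1b) val=0 bits=0x0 at bit 21: 0xfe400000
tag (12b) val=-1910 bits=0x88a at bit 9: 0xfe511400
len (9b) val=226 bits=0xe2 at bit 0: 0xfe5114e2
word = 0xfe5114e2 → big-endian bytes:
  [0]=0xfe  [1]=0x51  [2]=0x14  [3]=0xe2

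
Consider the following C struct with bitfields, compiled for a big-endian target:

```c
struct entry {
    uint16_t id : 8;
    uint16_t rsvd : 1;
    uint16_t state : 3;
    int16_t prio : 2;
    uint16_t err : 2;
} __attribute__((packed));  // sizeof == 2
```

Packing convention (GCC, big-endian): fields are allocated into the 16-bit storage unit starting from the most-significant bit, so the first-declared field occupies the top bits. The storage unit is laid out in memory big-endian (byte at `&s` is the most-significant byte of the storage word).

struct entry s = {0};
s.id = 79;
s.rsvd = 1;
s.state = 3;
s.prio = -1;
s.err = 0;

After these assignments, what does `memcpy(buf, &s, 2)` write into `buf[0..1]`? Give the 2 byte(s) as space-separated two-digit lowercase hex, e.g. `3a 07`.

id:8 = 79 → 0x4f << 8 → word 0x4f00
rsvd:1 = 1 → 0x1 << 7 → word 0x4f80
state:3 = 3 → 0x3 << 4 → word 0x4fb0
prio:2 = -1 → 0x3 << 2 → word 0x4fbc
err:2 = 0 → 0x0 << 0 → word 0x4fbc
word = 0x4fbc → big-endian bytes:
  [0]=0x4f  [1]=0xbc

4f bc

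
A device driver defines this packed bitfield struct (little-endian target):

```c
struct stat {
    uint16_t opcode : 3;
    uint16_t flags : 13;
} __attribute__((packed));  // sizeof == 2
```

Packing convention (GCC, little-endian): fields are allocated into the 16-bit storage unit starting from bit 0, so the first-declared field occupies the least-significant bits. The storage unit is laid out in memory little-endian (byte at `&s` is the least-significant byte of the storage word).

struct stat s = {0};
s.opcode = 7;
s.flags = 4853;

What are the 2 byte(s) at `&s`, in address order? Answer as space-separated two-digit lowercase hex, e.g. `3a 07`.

[0+:3] opcode=7 & 0x7 = 0x7; word=0x0007
[3+:13] flags=4853 & 0x1fff = 0x12f5; word=0x97af
word = 0x97af → little-endian bytes:
  [0]=0xaf  [1]=0x97

af 97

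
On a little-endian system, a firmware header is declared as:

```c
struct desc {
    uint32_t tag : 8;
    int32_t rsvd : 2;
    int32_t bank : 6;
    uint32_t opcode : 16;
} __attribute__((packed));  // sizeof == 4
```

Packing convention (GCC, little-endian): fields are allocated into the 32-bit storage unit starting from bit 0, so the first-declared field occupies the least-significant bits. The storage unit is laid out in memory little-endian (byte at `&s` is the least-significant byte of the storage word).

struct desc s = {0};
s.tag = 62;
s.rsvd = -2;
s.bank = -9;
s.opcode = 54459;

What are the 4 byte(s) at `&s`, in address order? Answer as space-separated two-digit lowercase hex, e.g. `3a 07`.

[0+:8] tag=62 & 0xff = 0x3e; word=0x0000003e
[8+:2] rsvd=-2 & 0x3 = 0x2; word=0x0000023e
[10+:6] bank=-9 & 0x3f = 0x37; word=0x0000de3e
[16+:16] opcode=54459 & 0xffff = 0xd4bb; word=0xd4bbde3e
word = 0xd4bbde3e → little-endian bytes:
  [0]=0x3e  [1]=0xde  [2]=0xbb  [3]=0xd4

3e de bb d4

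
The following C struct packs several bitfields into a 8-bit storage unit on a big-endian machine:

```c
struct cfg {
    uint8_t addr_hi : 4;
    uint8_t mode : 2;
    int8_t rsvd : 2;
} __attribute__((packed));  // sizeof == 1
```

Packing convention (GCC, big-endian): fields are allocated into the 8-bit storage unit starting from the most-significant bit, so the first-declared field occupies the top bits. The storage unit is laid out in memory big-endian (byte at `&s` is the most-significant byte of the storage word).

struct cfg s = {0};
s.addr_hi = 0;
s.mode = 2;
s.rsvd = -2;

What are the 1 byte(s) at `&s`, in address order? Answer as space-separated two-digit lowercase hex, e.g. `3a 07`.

0a

addr_hi (4b) val=0 bits=0x0 at bit 4: 0x00
mode (2b) val=2 bits=0x2 at bit 2: 0x08
rsvd (2b) val=-2 bits=0x2 at bit 0: 0x0a
word = 0x0a → big-endian bytes:
  [0]=0x0a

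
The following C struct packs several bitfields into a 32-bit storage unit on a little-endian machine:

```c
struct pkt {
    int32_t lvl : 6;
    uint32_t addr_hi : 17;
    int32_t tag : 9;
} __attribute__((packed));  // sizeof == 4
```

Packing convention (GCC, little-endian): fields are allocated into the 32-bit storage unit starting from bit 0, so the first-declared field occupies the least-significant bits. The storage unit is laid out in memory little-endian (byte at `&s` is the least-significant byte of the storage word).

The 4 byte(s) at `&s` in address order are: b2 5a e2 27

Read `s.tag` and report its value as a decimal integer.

79

[0]=0xb2 [1]=0x5a [2]=0xe2 [3]=0x27 (little-endian) → word 0x27e25ab2
lvl [0+:6] = (word>>0) & 0x3f = 50
addr_hi [6+:17] = (word>>6) & 0x1ffff = 100714
tag [23+:9] = (word>>23) & 0x1ff = 79  ←
tag signed 9b, MSB=0: value = 79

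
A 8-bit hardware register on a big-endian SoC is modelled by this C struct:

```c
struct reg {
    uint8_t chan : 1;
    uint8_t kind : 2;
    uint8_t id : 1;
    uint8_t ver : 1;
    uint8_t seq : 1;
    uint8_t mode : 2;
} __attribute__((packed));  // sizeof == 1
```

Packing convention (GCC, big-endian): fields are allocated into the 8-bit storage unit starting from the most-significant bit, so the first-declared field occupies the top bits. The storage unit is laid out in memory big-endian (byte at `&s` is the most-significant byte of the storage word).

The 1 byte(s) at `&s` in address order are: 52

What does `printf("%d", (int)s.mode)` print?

[0]=0x52 (big-endian) → word 0x52
chan:1 @ bit 7 → (0x52>>7)&0x1 = 0x0
kind:2 @ bit 5 → (0x52>>5)&0x3 = 0x2
id:1 @ bit 4 → (0x52>>4)&0x1 = 0x1
ver:1 @ bit 3 → (0x52>>3)&0x1 = 0x0
seq:1 @ bit 2 → (0x52>>2)&0x1 = 0x0
mode:2 @ bit 0 → (0x52>>0)&0x3 = 0x2  ←

2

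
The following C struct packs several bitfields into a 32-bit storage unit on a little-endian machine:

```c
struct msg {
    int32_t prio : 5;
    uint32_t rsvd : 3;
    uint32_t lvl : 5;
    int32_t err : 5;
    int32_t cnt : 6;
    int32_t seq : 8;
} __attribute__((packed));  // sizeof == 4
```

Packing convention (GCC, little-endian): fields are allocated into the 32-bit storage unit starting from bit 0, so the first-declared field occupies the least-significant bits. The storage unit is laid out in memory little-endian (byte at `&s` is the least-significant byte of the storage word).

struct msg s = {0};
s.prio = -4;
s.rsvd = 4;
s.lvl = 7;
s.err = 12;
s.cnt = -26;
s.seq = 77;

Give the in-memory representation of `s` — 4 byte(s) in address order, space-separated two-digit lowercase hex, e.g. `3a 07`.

9c 87 99 4d

prio (5b) val=-4 bits=0x1c at bit 0: 0x0000001c
rsvd (3b) val=4 bits=0x4 at bit 5: 0x0000009c
lvl (5b) val=7 bits=0x7 at bit 8: 0x0000079c
err (5b) val=12 bits=0xc at bit 13: 0x0001879c
cnt (6b) val=-26 bits=0x26 at bit 18: 0x0099879c
seq (8b) val=77 bits=0x4d at bit 24: 0x4d99879c
word = 0x4d99879c → little-endian bytes:
  [0]=0x9c  [1]=0x87  [2]=0x99  [3]=0x4d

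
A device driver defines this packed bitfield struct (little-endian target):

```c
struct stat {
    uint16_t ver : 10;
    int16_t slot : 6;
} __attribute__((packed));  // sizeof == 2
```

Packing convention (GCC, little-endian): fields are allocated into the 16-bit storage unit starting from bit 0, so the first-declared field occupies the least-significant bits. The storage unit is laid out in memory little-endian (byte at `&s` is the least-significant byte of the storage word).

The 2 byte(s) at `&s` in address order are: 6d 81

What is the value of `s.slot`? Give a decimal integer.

[0]=0x6d [1]=0x81 (little-endian) → word 0x816d
ver [0+:10] = (word>>0) & 0x3ff = 365
slot [10+:6] = (word>>10) & 0x3f = 32  ←
slot signed 6b, MSB=1: 32 - 64 = -32

-32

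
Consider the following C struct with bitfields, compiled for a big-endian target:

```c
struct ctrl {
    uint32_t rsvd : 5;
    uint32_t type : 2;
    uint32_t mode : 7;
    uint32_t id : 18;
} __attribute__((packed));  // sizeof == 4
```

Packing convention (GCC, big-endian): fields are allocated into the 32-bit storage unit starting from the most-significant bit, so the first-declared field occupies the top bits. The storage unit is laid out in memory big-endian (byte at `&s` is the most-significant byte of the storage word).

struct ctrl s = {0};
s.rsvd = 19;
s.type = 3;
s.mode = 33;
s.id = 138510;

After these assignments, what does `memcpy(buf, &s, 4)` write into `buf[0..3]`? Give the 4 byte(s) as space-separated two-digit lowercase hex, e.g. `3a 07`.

[27+:5] rsvd=19 & 0x1f = 0x13; word=0x98000000
[25+:2] type=3 & 0x3 = 0x3; word=0x9e000000
[18+:7] mode=33 & 0x7f = 0x21; word=0x9e840000
[0+:18] id=138510 & 0x3ffff = 0x21d0e; word=0x9e861d0e
word = 0x9e861d0e → big-endian bytes:
  [0]=0x9e  [1]=0x86  [2]=0x1d  [3]=0x0e

9e 86 1d 0e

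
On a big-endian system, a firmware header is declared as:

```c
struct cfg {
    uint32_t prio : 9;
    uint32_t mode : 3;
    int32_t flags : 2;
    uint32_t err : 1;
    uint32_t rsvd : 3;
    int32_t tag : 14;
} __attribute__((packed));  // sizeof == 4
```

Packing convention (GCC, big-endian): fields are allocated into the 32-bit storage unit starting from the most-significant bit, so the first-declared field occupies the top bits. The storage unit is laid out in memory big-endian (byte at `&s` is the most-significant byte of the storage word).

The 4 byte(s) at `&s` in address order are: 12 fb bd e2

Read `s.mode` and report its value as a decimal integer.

7

[0]=0x12 [1]=0xfb [2]=0xbd [3]=0xe2 (big-endian) → word 0x12fbbde2
prio [23+:9] = (word>>23) & 0x1ff = 37
mode [20+:3] = (word>>20) & 0x7 = 7  ←
flags [18+:2] = (word>>18) & 0x3 = 2
err [17+:1] = (word>>17) & 0x1 = 1
rsvd [14+:3] = (word>>14) & 0x7 = 6
tag [0+:14] = (word>>0) & 0x3fff = 15842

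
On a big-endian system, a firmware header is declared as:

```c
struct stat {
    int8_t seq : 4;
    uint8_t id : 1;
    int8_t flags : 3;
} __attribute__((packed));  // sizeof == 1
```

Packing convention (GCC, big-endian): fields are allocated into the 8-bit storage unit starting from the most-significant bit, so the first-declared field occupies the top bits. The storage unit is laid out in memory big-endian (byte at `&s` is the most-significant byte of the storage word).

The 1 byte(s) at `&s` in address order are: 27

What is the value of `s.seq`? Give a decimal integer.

2

[0]=0x27 (big-endian) → word 0x27
seq [4+:4] = (word>>4) & 0xf = 2  ←
id [3+:1] = (word>>3) & 0x1 = 0
flags [0+:3] = (word>>0) & 0x7 = 7
seq signed 4b, MSB=0: value = 2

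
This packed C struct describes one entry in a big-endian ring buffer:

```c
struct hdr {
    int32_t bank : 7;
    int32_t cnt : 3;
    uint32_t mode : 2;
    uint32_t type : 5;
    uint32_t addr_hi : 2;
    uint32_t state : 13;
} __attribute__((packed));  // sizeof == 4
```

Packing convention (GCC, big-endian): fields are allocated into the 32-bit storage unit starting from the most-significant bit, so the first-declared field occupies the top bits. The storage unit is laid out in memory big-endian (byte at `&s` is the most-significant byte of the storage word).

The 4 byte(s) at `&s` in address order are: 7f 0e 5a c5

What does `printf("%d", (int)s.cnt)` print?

[0]=0x7f [1]=0x0e [2]=0x5a [3]=0xc5 (big-endian) → word 0x7f0e5ac5
bank:7 @ bit 25 → (0x7f0e5ac5>>25)&0x7f = 0x3f
cnt:3 @ bit 22 → (0x7f0e5ac5>>22)&0x7 = 0x4  ←
mode:2 @ bit 20 → (0x7f0e5ac5>>20)&0x3 = 0x0
type:5 @ bit 15 → (0x7f0e5ac5>>15)&0x1f = 0x1c
addr_hi:2 @ bit 13 → (0x7f0e5ac5>>13)&0x3 = 0x2
state:13 @ bit 0 → (0x7f0e5ac5>>0)&0x1fff = 0x1ac5
cnt signed 3b, MSB=1: 4 - 8 = -4

-4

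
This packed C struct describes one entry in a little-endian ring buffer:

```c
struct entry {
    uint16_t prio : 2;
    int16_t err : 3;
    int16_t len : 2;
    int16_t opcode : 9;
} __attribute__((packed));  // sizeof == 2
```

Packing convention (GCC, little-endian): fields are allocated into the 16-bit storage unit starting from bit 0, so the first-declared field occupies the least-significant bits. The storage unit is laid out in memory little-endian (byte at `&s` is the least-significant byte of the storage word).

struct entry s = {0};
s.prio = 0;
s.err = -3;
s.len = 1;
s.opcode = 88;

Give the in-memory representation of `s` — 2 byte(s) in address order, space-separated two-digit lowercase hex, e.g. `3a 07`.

34 2c

prio:2 = 0 → 0x0 << 0 → word 0x0000
err:3 = -3 → 0x5 << 2 → word 0x0014
len:2 = 1 → 0x1 << 5 → word 0x0034
opcode:9 = 88 → 0x58 << 7 → word 0x2c34
word = 0x2c34 → little-endian bytes:
  [0]=0x34  [1]=0x2c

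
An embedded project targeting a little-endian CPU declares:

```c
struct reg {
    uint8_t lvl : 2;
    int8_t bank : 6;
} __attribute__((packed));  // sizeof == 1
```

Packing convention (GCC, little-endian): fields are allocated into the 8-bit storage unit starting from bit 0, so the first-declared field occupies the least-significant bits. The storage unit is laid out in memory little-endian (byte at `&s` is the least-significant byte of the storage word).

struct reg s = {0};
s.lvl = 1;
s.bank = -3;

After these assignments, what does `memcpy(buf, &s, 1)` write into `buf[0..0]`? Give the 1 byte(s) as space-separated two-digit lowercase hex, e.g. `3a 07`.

lvl:2 = 1 → 0x1 << 0 → word 0x01
bank:6 = -3 → 0x3d << 2 → word 0xf5
word = 0xf5 → little-endian bytes:
  [0]=0xf5

f5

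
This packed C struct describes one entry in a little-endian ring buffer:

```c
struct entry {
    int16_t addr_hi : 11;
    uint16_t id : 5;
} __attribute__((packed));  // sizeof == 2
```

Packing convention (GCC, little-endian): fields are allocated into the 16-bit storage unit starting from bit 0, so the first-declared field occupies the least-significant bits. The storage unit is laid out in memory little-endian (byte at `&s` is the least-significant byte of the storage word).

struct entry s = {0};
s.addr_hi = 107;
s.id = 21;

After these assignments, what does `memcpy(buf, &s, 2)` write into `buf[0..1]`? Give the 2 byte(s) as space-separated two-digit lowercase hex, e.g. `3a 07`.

addr_hi:11 = 107 → 0x6b << 0 → word 0x006b
id:5 = 21 → 0x15 << 11 → word 0xa86b
word = 0xa86b → little-endian bytes:
  [0]=0x6b  [1]=0xa8

6b a8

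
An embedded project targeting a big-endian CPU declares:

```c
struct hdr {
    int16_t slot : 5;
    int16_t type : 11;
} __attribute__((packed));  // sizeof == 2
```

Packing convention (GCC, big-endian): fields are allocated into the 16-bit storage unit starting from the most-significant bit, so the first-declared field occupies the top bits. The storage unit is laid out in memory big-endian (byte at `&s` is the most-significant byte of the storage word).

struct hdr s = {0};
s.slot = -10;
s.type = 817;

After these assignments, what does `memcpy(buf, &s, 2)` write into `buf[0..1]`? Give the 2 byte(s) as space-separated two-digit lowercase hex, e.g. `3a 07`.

b3 31

slot (5b) val=-10 bits=0x16 at bit 11: 0xb000
type (11b) val=817 bits=0x331 at bit 0: 0xb331
word = 0xb331 → big-endian bytes:
  [0]=0xb3  [1]=0x31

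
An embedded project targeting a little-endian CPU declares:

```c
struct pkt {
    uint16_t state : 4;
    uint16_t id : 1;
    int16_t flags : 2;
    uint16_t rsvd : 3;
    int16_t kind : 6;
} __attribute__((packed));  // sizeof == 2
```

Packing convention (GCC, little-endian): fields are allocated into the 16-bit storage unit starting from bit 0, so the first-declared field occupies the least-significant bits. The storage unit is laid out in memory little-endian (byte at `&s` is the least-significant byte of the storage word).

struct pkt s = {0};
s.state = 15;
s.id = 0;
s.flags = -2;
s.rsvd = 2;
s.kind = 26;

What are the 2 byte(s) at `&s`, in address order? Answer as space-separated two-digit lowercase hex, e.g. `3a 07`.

[0+:4] state=15 & 0xf = 0xf; word=0x000f
[4+:1] id=0 & 0x1 = 0x0; word=0x000f
[5+:2] flags=-2 & 0x3 = 0x2; word=0x004f
[7+:3] rsvd=2 & 0x7 = 0x2; word=0x014f
[10+:6] kind=26 & 0x3f = 0x1a; word=0x694f
word = 0x694f → little-endian bytes:
  [0]=0x4f  [1]=0x69

4f 69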